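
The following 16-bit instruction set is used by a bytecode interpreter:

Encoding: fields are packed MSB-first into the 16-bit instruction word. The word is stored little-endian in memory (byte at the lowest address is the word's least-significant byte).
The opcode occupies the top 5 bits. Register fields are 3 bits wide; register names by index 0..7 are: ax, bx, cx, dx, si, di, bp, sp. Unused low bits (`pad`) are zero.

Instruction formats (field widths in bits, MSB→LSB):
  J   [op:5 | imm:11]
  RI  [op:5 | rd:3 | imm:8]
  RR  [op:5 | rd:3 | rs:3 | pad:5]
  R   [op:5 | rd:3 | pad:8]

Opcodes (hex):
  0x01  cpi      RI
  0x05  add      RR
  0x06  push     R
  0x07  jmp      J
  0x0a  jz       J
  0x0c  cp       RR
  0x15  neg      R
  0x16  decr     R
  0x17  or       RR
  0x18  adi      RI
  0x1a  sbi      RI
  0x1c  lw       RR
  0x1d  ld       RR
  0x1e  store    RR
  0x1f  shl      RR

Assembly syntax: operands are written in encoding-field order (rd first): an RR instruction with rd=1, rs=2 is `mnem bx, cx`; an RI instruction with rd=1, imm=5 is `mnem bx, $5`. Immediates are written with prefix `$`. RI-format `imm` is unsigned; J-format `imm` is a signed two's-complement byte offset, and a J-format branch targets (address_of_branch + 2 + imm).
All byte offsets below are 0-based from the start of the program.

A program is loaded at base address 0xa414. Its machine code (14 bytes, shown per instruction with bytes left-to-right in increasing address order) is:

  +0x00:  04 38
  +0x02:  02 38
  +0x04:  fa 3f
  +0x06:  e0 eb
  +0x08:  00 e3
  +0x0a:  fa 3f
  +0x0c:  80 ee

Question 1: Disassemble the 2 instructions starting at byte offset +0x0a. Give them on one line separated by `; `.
jmp $-6; ld bp, si

[0a] fa 3f → 0x3ffa
  top 5b → 0x7 → jmp [J]
  imm: (w>>0)&0x7ff=0x7fa (s11→-6) → $-6
[0c] 80 ee → 0xee80
  top 5b → 0x1d → ld [RR]
  rd: (w>>8)&0x7=0x6 → bp
  rs: (w>>5)&0x7=0x4 → si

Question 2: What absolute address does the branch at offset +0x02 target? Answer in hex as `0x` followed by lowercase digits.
@+02  little-endian(02 38) = 0x3802
  op=0x3802>>11=0x7 ⇒ jmp (J)
  imm: (w>>0)&0x7ff=0x2 → $2
  target = base 0xa414 + off 0x02 + 2 + imm 2 = 0xa41a

0xa41a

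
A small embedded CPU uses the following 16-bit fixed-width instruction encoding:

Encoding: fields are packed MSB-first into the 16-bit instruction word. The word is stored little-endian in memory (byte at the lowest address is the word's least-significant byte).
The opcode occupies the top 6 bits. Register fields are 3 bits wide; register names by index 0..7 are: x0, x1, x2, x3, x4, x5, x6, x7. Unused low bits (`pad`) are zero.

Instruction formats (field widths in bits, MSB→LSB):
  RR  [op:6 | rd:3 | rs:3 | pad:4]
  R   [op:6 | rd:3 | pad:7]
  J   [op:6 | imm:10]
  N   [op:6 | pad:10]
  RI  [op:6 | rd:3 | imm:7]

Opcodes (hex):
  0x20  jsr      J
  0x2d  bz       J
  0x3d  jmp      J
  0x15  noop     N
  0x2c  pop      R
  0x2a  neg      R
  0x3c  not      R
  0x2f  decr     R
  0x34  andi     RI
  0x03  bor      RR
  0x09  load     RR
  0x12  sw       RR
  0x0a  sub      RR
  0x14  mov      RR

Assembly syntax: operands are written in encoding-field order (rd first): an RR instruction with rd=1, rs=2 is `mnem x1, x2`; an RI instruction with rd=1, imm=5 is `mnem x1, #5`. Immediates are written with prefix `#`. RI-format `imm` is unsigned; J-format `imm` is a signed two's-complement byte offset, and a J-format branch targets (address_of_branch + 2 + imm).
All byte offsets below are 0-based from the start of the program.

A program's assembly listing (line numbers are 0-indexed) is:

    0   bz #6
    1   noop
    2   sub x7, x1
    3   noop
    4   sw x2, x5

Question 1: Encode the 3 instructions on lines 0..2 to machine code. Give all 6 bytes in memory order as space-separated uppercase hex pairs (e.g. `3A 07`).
line 0 (bz): pack op=0x2d:6|imm=6:10 = 0xb406; little→ 06 b4
line 1 (noop): pack op=0x15:6|pad=0:10 = 0x5400; little→ 00 54
line 2 (sub): pack op=0xa:6|rd=7:3|rs=1:3|pad=0:4 = 0x2b90; little→ 90 2b

06 B4 00 54 90 2B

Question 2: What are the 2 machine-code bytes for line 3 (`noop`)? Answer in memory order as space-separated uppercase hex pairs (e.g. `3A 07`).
3. noop fields op=0x15:6|pad=0:10 → word 5400h → 00 54

00 54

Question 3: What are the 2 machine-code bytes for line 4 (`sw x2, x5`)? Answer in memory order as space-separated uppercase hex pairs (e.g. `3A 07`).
L4: sw op=0x12:6|rd=2:3|rs=5:3|pad=0:4 ⇒ 0x4950 ⇒ little 50 49

50 49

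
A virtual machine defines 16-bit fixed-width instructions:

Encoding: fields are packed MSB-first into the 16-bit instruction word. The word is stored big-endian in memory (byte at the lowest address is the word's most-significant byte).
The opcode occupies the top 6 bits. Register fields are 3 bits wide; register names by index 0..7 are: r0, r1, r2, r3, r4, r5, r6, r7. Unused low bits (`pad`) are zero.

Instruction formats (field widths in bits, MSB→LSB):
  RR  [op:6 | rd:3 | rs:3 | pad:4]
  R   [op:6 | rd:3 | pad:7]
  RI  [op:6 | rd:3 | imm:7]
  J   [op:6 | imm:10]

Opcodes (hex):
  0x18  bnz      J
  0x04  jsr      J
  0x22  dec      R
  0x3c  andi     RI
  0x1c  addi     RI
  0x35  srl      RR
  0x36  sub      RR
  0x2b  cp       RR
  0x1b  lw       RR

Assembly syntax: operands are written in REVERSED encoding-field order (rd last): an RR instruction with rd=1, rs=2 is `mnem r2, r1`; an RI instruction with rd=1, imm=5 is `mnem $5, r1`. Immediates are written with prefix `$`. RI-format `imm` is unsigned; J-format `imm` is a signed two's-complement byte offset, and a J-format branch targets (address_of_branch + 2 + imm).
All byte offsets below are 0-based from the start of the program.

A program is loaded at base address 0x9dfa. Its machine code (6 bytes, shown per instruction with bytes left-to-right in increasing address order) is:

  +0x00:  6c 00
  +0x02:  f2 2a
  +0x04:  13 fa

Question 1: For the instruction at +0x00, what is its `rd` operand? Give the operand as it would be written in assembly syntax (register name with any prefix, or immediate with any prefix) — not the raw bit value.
[00] 6c 00 → 0x6c00
  opcode bits[15:10]=0x1b: lw/RR
  rd: (w>>7)&0x7=0x0 → r0
  rs: (w>>4)&0x7=0x0 → r0

r0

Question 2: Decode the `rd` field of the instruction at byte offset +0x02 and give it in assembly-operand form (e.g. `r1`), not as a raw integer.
r4

@+02  big-endian(f2 2a) = 0xf22a
  top 6b → 0x3c → andi [RI]
  [9:7] rd=4 = r4
  [6:0] imm=42 = $42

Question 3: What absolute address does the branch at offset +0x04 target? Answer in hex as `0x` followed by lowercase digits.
+0x04: 13 fa ⇒ word 0x13fa (big)
  top 6b → 0x4 → jsr [J]
  [9:0] imm=1018 (s10→-6) = $-6
  target = base 0x9dfa + off 0x04 + 2 + imm -6 = 0x9dfa

0x9dfa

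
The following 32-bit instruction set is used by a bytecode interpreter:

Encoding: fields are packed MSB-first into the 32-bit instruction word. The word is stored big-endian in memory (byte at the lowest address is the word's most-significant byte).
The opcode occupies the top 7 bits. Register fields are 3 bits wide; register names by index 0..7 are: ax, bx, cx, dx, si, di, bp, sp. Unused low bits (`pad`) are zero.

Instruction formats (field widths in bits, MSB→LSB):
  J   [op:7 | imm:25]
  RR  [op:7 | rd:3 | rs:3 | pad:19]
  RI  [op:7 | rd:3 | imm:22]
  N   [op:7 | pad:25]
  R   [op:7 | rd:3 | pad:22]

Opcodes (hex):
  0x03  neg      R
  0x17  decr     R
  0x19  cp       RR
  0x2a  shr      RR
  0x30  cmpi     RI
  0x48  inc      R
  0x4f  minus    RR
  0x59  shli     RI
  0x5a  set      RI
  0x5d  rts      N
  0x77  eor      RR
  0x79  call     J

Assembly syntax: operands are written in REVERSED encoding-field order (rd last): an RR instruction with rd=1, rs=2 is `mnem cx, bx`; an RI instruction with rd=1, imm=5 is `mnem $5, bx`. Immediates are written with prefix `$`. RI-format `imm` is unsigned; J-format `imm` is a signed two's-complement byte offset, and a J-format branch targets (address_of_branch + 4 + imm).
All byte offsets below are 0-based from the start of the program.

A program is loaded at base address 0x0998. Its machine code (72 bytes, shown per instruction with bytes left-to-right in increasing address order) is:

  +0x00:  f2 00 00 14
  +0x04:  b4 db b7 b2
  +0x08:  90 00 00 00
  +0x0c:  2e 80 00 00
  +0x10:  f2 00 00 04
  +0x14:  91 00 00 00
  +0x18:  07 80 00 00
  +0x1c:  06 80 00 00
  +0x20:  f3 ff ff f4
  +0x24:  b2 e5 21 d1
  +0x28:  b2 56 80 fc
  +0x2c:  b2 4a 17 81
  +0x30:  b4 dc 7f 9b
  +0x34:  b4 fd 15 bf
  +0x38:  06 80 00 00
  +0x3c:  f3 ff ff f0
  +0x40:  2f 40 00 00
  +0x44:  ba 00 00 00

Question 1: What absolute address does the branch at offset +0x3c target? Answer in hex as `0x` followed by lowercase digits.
0x09c8

+0x3c: f3 ff ff f0 ⇒ word 0xf3fffff0 (big)
  top 7b → 0x79 → call [J]
  imm@[24:0]=0x1fffff0 (s25→-16) ⇒ $-16
  target = base 0x0998 + off 0x3c + 4 + imm -16 = 0x09c8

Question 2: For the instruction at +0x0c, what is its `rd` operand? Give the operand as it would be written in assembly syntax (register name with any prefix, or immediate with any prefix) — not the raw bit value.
off 0x0c: read 2e 80 00 00 as big → 0x2e800000
  top 7b → 0x17 → decr [R]
  rd: (w>>22)&0x7=0x2 → cx

cx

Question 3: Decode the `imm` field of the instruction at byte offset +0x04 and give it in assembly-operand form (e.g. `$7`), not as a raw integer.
[04] b4 db b7 b2 → 0xb4dbb7b2
  opcode bits[31:25]=0x5a: set/RI
  rd: (w>>22)&0x7=0x3 → dx
  imm: (w>>0)&0x3fffff=0x1bb7b2 → $1816498

$1816498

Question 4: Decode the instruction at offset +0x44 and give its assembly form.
rts

@+44  big-endian(ba 00 00 00) = 0xba000000
  top 7b → 0x5d → rts [N]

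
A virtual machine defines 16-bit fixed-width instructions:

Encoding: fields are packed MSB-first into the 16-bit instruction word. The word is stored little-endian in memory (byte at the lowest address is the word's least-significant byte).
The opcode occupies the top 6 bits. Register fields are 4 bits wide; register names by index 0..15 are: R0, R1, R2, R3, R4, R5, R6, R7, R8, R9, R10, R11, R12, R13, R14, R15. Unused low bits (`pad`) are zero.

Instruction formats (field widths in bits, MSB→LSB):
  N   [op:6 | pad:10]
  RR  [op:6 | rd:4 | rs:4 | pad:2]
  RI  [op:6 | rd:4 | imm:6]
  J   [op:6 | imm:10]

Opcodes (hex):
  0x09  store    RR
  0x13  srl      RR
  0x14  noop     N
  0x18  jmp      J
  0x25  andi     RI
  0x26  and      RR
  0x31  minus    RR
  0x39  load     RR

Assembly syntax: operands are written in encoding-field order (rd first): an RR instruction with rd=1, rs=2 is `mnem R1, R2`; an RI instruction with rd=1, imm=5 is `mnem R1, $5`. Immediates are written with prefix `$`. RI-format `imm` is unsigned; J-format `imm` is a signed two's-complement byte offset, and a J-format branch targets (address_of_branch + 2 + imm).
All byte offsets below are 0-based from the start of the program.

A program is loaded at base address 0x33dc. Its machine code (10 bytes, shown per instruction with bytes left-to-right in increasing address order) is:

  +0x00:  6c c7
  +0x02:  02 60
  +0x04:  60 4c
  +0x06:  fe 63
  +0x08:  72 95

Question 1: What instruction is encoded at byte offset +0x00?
@+00  little-endian(6c c7) = 0xc76c
  top 6b → 0x31 → minus [RR]
  [9:6] rd=13 = R13
  [5:2] rs=11 = R11

minus R13, R11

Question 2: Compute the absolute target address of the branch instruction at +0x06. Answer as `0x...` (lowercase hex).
[06] fe 63 → 0x63fe
  top 6b → 0x18 → jmp [J]
  imm: (w>>0)&0x3ff=0x3fe (s10→-2) → $-2
  target = base 0x33dc + off 0x06 + 2 + imm -2 = 0x33e2

0x33e2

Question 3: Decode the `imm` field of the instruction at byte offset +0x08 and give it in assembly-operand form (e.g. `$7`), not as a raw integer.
$50

@+08  little-endian(72 95) = 0x9572
  opcode bits[15:10]=0x25: andi/RI
  rd@[9:6]=0x5 ⇒ R5
  imm@[5:0]=0x32 ⇒ $50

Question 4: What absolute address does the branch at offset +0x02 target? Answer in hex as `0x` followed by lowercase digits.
0x33e2

[02] 02 60 → 0x6002
  opcode bits[15:10]=0x18: jmp/J
  imm@[9:0]=0x2 ⇒ $2
  target = base 0x33dc + off 0x02 + 2 + imm 2 = 0x33e2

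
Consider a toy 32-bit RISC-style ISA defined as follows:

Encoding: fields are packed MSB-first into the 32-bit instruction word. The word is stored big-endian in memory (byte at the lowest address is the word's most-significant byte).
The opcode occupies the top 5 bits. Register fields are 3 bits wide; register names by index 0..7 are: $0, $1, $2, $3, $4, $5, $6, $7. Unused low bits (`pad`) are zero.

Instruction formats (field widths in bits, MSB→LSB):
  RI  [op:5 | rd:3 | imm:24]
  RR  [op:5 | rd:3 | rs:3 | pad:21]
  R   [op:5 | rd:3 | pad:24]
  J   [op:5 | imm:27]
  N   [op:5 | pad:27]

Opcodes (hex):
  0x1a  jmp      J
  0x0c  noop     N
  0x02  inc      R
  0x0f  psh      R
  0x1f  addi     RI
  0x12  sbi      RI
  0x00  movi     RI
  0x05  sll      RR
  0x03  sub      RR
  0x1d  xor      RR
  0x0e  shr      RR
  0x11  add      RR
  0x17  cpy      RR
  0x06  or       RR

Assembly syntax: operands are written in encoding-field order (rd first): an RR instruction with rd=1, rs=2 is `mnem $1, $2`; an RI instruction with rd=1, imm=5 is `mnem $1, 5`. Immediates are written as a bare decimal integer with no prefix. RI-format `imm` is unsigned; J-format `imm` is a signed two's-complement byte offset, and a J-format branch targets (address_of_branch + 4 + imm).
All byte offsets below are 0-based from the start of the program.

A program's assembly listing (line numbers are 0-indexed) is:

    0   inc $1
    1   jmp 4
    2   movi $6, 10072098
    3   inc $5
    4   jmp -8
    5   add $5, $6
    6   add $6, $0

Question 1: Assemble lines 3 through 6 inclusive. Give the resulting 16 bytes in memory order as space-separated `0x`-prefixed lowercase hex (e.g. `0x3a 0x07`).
line 3 (inc): pack op=0x2:5|rd=5:3|pad=0:24 = 0x15000000; big→ 15 00 00 00
line 4 (jmp): pack op=0x1a:5|imm=-8:27 = 0xd7fffff8; big→ d7 ff ff f8
line 5 (add): pack op=0x11:5|rd=5:3|rs=6:3|pad=0:21 = 0x8dc00000; big→ 8d c0 00 00
line 6 (add): pack op=0x11:5|rd=6:3|rs=0:3|pad=0:21 = 0x8e000000; big→ 8e 00 00 00

0x15 0x00 0x00 0x00 0xd7 0xff 0xff 0xf8 0x8d 0xc0 0x00 0x00 0x8e 0x00 0x00 0x00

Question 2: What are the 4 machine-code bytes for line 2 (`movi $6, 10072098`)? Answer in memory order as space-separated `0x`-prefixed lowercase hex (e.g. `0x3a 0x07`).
line 2 (movi): pack op=0x0:5|rd=6:3|imm=10072098:24 = 0x0699b022; big→ 06 99 b0 22

0x06 0x99 0xb0 0x22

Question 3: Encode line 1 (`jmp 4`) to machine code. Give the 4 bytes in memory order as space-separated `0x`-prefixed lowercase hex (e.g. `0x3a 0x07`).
0xd0 0x00 0x00 0x04

1. jmp fields op=0x1a:5|imm=4:27 → word d0000004h → d0 00 00 04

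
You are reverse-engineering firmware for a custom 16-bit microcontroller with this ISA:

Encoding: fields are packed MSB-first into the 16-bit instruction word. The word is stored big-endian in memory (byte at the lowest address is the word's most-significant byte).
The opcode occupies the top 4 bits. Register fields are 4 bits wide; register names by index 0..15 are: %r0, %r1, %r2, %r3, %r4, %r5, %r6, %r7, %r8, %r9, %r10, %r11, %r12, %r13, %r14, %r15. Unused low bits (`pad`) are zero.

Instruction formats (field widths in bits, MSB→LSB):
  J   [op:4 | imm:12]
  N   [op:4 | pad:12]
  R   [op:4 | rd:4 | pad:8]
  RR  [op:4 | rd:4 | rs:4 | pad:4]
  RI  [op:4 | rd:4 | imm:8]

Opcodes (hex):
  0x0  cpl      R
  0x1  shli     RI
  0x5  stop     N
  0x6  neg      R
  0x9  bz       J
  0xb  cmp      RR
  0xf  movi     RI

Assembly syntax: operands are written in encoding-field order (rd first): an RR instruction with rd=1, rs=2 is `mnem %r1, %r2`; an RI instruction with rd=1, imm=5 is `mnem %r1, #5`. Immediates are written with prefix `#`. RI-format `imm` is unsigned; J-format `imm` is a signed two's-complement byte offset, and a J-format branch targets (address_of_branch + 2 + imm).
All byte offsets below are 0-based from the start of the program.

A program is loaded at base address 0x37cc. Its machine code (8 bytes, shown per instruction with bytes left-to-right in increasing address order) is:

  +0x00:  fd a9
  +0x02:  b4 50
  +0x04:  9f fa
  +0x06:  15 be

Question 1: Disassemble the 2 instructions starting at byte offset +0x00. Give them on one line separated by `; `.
@+00  big-endian(fd a9) = 0xfda9
  op=0xfda9>>12=0xf ⇒ movi (RI)
  rd@[11:8]=0xd ⇒ %r13
  imm@[7:0]=0xa9 ⇒ #169
@+02  big-endian(b4 50) = 0xb450
  op=0xb450>>12=0xb ⇒ cmp (RR)
  rd@[11:8]=0x4 ⇒ %r4
  rs@[7:4]=0x5 ⇒ %r5

movi %r13, #169; cmp %r4, %r5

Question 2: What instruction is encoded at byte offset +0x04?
[04] 9f fa → 0x9ffa
  op=0x9ffa>>12=0x9 ⇒ bz (J)
  imm: (w>>0)&0xfff=0xffa (s12→-6) → #-6

bz #-6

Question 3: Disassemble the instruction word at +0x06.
shli %r5, #190

[06] 15 be → 0x15be
  opcode bits[15:12]=0x1: shli/RI
  rd: (w>>8)&0xf=0x5 → %r5
  imm: (w>>0)&0xff=0xbe → #190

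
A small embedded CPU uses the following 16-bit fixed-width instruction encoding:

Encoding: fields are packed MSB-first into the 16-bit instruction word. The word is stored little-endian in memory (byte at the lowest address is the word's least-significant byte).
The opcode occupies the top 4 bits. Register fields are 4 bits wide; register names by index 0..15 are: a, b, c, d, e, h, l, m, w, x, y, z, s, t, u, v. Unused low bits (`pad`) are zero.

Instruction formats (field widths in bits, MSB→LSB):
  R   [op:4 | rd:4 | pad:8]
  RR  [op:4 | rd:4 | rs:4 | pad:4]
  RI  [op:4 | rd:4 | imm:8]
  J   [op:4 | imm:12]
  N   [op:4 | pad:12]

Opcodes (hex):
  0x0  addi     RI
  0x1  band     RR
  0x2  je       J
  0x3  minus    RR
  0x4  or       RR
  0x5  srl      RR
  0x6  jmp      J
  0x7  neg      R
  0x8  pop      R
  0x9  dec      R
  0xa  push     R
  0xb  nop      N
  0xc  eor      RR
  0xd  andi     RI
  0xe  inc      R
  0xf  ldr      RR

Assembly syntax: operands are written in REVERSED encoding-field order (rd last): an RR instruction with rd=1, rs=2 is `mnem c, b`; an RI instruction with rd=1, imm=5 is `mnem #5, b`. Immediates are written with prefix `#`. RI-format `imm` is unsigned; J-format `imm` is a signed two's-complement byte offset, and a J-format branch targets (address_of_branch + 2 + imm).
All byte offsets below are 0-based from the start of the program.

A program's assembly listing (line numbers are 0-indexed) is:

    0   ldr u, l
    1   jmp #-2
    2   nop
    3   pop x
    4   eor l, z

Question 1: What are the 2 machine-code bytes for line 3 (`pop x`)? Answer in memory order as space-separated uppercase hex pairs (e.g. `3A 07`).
L3: pop op=0x8:4|rd=9:4|pad=0:8 ⇒ 0x8900 ⇒ little 00 89

00 89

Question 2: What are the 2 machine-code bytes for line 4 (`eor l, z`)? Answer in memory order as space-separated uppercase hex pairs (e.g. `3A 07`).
60 CB

L4: eor op=0xc:4|rd=11:4|rs=6:4|pad=0:4 ⇒ 0xcb60 ⇒ little 60 cb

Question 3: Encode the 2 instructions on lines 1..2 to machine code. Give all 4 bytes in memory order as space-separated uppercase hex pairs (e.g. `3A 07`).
FE 6F 00 B0

line 1 (jmp): pack op=0x6:4|imm=-2:12 = 0x6ffe; little→ fe 6f
line 2 (nop): pack op=0xb:4|pad=0:12 = 0xb000; little→ 00 b0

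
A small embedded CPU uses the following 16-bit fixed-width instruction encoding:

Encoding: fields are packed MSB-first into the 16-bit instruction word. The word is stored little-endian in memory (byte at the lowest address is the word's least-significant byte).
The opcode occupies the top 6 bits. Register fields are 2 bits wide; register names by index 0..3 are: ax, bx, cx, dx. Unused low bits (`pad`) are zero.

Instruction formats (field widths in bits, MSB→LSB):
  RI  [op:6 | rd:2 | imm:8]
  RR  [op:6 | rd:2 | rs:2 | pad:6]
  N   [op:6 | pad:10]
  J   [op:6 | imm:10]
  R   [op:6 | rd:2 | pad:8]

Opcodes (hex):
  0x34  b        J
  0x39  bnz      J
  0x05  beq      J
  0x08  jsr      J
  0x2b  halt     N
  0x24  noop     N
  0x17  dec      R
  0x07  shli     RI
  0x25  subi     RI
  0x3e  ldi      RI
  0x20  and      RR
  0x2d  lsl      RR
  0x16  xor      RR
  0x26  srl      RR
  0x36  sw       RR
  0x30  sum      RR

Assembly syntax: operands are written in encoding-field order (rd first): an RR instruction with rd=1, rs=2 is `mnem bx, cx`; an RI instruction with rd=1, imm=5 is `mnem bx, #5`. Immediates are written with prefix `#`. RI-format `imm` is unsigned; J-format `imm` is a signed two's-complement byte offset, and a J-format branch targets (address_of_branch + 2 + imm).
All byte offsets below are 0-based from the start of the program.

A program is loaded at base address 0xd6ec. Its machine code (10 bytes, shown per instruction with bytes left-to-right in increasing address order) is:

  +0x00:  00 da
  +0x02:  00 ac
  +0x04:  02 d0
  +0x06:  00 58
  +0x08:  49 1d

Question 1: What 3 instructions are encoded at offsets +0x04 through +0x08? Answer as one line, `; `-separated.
b #2; xor ax, ax; shli bx, #73

off 0x04: read 02 d0 as little → 0xd002
  op=0xd002>>10=0x34 ⇒ b (J)
  [9:0] imm=2 = #2
off 0x06: read 00 58 as little → 0x5800
  op=0x5800>>10=0x16 ⇒ xor (RR)
  [9:8] rd=0 = ax
  [7:6] rs=0 = ax
off 0x08: read 49 1d as little → 0x1d49
  op=0x1d49>>10=0x7 ⇒ shli (RI)
  [9:8] rd=1 = bx
  [7:0] imm=73 = #73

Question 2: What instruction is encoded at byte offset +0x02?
halt

+0x02: 00 ac ⇒ word 0xac00 (little)
  op=0xac00>>10=0x2b ⇒ halt (N)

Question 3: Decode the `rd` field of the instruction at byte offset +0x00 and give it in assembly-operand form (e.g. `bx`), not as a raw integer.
[00] 00 da → 0xda00
  op=0xda00>>10=0x36 ⇒ sw (RR)
  rd: (w>>8)&0x3=0x2 → cx
  rs: (w>>6)&0x3=0x0 → ax

cx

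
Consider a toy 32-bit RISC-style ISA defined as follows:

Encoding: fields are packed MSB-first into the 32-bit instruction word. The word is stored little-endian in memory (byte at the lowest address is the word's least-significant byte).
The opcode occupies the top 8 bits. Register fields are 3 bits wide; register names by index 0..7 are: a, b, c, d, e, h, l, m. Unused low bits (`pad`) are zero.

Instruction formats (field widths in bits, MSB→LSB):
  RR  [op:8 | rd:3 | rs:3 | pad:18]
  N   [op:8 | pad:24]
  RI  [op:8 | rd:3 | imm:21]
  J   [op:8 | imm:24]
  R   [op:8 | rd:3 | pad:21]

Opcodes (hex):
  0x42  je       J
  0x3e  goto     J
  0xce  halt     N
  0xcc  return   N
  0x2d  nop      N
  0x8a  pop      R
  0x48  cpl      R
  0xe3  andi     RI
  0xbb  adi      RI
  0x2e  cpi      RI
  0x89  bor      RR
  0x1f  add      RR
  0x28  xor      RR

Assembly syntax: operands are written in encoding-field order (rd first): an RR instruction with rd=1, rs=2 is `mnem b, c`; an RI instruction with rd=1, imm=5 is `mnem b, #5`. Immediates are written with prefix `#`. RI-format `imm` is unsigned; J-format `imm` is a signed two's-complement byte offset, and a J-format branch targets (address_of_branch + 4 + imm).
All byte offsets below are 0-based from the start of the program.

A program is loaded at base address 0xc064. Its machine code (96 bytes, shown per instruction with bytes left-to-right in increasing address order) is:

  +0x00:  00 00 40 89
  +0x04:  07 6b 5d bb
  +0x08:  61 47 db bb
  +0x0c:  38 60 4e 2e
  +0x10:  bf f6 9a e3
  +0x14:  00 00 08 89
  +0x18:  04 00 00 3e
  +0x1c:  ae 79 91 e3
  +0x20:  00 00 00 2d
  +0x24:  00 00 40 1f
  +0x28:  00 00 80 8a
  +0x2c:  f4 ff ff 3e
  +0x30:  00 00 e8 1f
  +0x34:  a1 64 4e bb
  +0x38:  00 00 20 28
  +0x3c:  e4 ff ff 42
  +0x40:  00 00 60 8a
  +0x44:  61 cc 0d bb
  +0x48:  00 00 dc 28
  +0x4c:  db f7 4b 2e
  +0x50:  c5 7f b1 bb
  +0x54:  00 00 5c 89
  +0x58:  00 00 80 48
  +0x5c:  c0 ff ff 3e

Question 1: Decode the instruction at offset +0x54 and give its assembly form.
bor c, m

[54] 00 00 5c 89 → 0x895c0000
  op=0x895c0000>>24=0x89 ⇒ bor (RR)
  rd: (w>>21)&0x7=0x2 → c
  rs: (w>>18)&0x7=0x7 → m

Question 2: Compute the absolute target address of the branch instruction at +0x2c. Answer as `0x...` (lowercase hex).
0xc088

@+2c  little-endian(f4 ff ff 3e) = 0x3efffff4
  op=0x3efffff4>>24=0x3e ⇒ goto (J)
  imm@[23:0]=0xfffff4 (s24→-12) ⇒ #-12
  target = base 0xc064 + off 0x2c + 4 + imm -12 = 0xc088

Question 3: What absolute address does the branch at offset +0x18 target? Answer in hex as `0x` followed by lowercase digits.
0xc084

off 0x18: read 04 00 00 3e as little → 0x3e000004
  opcode bits[31:24]=0x3e: goto/J
  [23:0] imm=4 = #4
  target = base 0xc064 + off 0x18 + 4 + imm 4 = 0xc084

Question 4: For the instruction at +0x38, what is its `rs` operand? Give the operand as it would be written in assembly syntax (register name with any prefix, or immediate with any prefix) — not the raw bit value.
a

+0x38: 00 00 20 28 ⇒ word 0x28200000 (little)
  op=0x28200000>>24=0x28 ⇒ xor (RR)
  rd: (w>>21)&0x7=0x1 → b
  rs: (w>>18)&0x7=0x0 → a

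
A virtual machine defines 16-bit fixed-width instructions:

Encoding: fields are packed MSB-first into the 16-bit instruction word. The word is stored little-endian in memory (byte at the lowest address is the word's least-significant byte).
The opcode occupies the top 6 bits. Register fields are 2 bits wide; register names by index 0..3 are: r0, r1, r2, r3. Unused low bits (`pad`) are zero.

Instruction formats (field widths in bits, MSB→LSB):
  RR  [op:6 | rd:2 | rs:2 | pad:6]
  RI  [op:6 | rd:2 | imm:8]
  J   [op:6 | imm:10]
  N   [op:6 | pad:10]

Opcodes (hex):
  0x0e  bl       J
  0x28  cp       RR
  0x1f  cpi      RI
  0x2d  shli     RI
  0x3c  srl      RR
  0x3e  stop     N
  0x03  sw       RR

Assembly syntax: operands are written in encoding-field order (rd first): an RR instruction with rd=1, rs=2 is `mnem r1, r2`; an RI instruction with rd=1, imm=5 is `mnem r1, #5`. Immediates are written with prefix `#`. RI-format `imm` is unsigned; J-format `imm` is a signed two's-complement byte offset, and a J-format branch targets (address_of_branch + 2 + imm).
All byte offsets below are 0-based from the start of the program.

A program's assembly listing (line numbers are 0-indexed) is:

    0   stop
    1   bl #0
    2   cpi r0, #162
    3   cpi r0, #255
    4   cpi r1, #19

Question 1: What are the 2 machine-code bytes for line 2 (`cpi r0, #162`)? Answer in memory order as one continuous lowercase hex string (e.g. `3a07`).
a27c

line 2 (cpi): pack op=0x1f:6|rd=0:2|imm=162:8 = 0x7ca2; little→ a2 7c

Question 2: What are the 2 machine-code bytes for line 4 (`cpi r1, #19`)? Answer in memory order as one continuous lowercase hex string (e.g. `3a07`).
137d

4. cpi fields op=0x1f:6|rd=1:2|imm=19:8 → word 7d13h → 13 7d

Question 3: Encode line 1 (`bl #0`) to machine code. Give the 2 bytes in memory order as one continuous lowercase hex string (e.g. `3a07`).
0038

line 1 (bl): pack op=0xe:6|imm=0:10 = 0x3800; little→ 00 38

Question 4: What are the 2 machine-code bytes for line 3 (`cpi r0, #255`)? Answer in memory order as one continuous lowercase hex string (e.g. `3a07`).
ff7c

3. cpi fields op=0x1f:6|rd=0:2|imm=255:8 → word 7cffh → ff 7c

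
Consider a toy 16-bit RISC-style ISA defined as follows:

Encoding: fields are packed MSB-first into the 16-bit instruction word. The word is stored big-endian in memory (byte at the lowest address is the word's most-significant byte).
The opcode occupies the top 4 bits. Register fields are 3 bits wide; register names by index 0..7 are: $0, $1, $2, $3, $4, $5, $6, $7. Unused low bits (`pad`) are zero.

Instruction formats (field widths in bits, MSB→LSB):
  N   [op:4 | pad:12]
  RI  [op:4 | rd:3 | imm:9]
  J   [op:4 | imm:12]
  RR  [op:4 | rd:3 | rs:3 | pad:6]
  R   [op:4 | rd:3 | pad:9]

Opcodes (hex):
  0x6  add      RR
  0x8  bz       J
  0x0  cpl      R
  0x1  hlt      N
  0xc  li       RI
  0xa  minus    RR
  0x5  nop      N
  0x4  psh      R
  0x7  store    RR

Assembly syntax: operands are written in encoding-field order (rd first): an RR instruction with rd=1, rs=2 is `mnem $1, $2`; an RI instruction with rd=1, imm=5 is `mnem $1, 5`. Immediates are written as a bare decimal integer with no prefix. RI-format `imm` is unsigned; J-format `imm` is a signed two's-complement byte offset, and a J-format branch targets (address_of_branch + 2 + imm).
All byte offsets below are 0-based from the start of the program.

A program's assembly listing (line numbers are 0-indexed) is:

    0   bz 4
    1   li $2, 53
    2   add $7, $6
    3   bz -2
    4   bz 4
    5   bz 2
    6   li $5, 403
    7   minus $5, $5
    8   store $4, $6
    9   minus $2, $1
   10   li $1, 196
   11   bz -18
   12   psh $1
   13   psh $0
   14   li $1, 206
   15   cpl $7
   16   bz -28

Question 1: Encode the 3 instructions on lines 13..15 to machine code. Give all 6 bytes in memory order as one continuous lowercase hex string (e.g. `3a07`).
4000c2ce0e00

13. psh fields op=0x4:4|rd=0:3|pad=0:9 → word 4000h → 40 00
14. li fields op=0xc:4|rd=1:3|imm=206:9 → word c2ceh → c2 ce
15. cpl fields op=0x0:4|rd=7:3|pad=0:9 → word 0e00h → 0e 00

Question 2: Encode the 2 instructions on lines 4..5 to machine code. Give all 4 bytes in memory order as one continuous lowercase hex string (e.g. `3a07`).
4. bz fields op=0x8:4|imm=4:12 → word 8004h → 80 04
5. bz fields op=0x8:4|imm=2:12 → word 8002h → 80 02

80048002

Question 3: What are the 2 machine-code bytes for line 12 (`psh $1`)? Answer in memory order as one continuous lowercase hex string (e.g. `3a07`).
line 12 (psh): pack op=0x4:4|rd=1:3|pad=0:9 = 0x4200; big→ 42 00

4200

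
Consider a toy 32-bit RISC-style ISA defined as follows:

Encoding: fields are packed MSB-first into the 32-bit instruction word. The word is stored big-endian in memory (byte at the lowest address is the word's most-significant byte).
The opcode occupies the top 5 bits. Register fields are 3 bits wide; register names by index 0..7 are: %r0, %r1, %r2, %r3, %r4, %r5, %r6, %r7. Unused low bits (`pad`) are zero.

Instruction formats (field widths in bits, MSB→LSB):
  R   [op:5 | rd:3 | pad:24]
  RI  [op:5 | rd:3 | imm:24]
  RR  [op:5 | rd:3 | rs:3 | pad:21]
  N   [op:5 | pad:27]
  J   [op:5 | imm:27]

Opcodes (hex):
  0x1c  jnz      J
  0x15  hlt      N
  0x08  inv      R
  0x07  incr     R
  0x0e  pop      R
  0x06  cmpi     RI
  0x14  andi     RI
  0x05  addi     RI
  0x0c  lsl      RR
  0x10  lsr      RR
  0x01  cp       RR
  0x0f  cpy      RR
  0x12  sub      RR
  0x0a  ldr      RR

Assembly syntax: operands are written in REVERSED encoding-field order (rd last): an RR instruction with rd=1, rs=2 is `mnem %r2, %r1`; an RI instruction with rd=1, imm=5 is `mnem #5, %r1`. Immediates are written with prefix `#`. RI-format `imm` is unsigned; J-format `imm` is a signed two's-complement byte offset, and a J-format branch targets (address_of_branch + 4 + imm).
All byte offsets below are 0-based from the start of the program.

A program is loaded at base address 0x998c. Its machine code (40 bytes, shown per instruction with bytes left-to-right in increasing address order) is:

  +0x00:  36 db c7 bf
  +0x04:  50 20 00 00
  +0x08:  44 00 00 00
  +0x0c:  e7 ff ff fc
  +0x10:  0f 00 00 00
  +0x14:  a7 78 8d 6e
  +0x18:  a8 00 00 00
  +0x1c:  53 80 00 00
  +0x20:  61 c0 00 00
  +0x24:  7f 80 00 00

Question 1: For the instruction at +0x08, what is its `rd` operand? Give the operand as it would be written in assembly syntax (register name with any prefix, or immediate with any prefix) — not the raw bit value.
%r4

[08] 44 00 00 00 → 0x44000000
  opcode bits[31:27]=0x8: inv/R
  rd: (w>>24)&0x7=0x4 → %r4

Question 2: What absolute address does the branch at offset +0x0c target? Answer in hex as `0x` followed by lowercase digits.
@+0c  big-endian(e7 ff ff fc) = 0xe7fffffc
  top 5b → 0x1c → jnz [J]
  imm@[26:0]=0x7fffffc (s27→-4) ⇒ #-4
  target = base 0x998c + off 0x0c + 4 + imm -4 = 0x9998

0x9998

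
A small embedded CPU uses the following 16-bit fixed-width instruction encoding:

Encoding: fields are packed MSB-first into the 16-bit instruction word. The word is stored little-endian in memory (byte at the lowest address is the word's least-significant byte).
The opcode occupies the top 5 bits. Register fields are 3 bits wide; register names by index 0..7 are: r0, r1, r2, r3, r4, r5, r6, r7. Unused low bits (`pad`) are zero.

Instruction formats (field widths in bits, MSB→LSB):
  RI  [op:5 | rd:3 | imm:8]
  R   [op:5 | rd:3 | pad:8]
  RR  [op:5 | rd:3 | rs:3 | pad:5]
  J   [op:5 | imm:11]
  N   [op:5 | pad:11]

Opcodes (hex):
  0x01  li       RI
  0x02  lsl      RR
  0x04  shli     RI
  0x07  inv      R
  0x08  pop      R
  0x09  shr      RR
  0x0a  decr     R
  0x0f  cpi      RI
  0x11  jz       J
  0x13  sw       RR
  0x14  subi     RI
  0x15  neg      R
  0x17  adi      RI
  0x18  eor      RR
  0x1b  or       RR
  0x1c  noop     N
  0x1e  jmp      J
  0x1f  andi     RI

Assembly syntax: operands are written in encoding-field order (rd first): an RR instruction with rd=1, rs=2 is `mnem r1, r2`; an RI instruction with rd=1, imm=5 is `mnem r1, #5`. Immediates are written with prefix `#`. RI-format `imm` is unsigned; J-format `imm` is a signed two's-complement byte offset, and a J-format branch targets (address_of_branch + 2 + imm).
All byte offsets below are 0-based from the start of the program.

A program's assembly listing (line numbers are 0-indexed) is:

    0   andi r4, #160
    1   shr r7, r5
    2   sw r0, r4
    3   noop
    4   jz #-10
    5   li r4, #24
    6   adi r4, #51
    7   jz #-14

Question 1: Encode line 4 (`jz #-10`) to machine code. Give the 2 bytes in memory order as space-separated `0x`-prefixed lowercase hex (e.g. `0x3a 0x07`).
0xf6 0x8f

L4: jz op=0x11:5|imm=-10:11 ⇒ 0x8ff6 ⇒ little f6 8f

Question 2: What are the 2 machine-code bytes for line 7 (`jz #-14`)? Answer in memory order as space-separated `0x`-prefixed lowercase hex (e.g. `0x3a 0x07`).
L7: jz op=0x11:5|imm=-14:11 ⇒ 0x8ff2 ⇒ little f2 8f

0xf2 0x8f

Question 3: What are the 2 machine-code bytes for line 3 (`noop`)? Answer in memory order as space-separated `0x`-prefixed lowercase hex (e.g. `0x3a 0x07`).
0x00 0xe0

L3: noop op=0x1c:5|pad=0:11 ⇒ 0xe000 ⇒ little 00 e0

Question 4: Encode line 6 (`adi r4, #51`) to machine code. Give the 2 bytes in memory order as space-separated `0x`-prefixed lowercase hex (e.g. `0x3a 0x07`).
0x33 0xbc

L6: adi op=0x17:5|rd=4:3|imm=51:8 ⇒ 0xbc33 ⇒ little 33 bc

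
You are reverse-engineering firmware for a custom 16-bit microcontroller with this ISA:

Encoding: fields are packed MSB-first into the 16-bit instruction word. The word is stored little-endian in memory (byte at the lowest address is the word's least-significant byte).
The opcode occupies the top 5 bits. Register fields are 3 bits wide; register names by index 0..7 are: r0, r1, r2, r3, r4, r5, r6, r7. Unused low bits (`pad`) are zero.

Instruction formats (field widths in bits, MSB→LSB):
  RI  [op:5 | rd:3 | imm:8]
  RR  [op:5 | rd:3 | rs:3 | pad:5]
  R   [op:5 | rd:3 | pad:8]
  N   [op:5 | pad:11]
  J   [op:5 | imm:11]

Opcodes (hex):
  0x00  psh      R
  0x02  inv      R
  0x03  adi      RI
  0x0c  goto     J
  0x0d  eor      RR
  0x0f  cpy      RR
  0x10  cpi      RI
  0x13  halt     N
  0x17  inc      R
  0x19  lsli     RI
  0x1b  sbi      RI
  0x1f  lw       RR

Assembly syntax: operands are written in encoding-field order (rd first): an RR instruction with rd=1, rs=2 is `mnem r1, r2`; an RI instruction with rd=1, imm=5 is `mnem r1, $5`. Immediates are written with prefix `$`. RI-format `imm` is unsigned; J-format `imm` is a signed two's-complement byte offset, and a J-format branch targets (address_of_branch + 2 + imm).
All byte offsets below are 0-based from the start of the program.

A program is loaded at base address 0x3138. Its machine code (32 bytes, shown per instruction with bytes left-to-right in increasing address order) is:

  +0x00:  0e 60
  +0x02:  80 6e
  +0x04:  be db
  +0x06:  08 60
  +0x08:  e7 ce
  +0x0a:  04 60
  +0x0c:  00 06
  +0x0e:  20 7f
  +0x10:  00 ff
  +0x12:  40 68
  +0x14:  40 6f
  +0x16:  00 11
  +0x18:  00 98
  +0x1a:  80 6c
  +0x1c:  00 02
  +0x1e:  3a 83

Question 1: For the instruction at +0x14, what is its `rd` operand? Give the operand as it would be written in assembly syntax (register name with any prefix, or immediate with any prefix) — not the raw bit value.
r7

[14] 40 6f → 0x6f40
  op=0x6f40>>11=0xd ⇒ eor (RR)
  rd@[10:8]=0x7 ⇒ r7
  rs@[7:5]=0x2 ⇒ r2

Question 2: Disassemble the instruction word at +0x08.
lsli r6, $231

[08] e7 ce → 0xcee7
  op=0xcee7>>11=0x19 ⇒ lsli (RI)
  rd@[10:8]=0x6 ⇒ r6
  imm@[7:0]=0xe7 ⇒ $231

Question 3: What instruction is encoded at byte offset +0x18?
halt

off 0x18: read 00 98 as little → 0x9800
  opcode bits[15:11]=0x13: halt/N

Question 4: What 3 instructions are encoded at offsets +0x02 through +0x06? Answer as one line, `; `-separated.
eor r6, r4; sbi r3, $190; goto $8

@+02  little-endian(80 6e) = 0x6e80
  top 5b → 0xd → eor [RR]
  rd: (w>>8)&0x7=0x6 → r6
  rs: (w>>5)&0x7=0x4 → r4
@+04  little-endian(be db) = 0xdbbe
  top 5b → 0x1b → sbi [RI]
  rd: (w>>8)&0x7=0x3 → r3
  imm: (w>>0)&0xff=0xbe → $190
@+06  little-endian(08 60) = 0x6008
  top 5b → 0xc → goto [J]
  imm: (w>>0)&0x7ff=0x8 → $8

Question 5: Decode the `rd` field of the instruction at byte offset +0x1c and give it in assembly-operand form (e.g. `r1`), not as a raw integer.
r2

off 0x1c: read 00 02 as little → 0x0200
  op=0x0200>>11=0x0 ⇒ psh (R)
  [10:8] rd=2 = r2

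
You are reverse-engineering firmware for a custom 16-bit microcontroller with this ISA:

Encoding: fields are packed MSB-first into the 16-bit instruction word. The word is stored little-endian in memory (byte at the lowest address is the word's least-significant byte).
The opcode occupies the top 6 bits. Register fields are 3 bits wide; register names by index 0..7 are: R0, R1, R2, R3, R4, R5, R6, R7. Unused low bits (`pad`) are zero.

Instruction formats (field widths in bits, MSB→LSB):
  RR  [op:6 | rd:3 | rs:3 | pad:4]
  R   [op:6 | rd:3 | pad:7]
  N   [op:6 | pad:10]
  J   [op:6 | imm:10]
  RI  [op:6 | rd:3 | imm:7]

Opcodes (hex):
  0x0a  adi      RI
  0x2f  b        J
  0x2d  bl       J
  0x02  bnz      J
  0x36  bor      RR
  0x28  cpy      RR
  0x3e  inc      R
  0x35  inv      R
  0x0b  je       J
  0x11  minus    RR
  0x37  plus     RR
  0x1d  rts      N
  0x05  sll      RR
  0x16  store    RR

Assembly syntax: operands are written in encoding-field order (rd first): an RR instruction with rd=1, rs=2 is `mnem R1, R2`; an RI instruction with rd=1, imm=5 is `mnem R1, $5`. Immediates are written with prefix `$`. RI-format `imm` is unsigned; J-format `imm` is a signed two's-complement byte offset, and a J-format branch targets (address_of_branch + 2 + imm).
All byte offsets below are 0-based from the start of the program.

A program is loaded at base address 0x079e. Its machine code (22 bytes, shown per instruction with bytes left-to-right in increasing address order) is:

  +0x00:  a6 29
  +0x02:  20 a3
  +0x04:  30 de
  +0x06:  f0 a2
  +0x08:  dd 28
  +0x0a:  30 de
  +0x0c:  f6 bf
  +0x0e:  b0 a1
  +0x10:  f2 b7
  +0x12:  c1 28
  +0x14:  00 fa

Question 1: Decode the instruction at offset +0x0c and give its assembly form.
b $-10

off 0x0c: read f6 bf as little → 0xbff6
  opcode bits[15:10]=0x2f: b/J
  imm: (w>>0)&0x3ff=0x3f6 (s10→-10) → $-10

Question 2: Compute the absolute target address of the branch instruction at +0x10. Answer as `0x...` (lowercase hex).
0x07a2

off 0x10: read f2 b7 as little → 0xb7f2
  op=0xb7f2>>10=0x2d ⇒ bl (J)
  [9:0] imm=1010 (s10→-14) = $-14
  target = base 0x079e + off 0x10 + 2 + imm -14 = 0x07a2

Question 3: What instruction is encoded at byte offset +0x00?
[00] a6 29 → 0x29a6
  top 6b → 0xa → adi [RI]
  rd@[9:7]=0x3 ⇒ R3
  imm@[6:0]=0x26 ⇒ $38

adi R3, $38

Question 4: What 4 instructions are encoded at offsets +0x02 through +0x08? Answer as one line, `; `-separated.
[02] 20 a3 → 0xa320
  op=0xa320>>10=0x28 ⇒ cpy (RR)
  rd@[9:7]=0x6 ⇒ R6
  rs@[6:4]=0x2 ⇒ R2
[04] 30 de → 0xde30
  op=0xde30>>10=0x37 ⇒ plus (RR)
  rd@[9:7]=0x4 ⇒ R4
  rs@[6:4]=0x3 ⇒ R3
[06] f0 a2 → 0xa2f0
  op=0xa2f0>>10=0x28 ⇒ cpy (RR)
  rd@[9:7]=0x5 ⇒ R5
  rs@[6:4]=0x7 ⇒ R7
[08] dd 28 → 0x28dd
  op=0x28dd>>10=0xa ⇒ adi (RI)
  rd@[9:7]=0x1 ⇒ R1
  imm@[6:0]=0x5d ⇒ $93

cpy R6, R2; plus R4, R3; cpy R5, R7; adi R1, $93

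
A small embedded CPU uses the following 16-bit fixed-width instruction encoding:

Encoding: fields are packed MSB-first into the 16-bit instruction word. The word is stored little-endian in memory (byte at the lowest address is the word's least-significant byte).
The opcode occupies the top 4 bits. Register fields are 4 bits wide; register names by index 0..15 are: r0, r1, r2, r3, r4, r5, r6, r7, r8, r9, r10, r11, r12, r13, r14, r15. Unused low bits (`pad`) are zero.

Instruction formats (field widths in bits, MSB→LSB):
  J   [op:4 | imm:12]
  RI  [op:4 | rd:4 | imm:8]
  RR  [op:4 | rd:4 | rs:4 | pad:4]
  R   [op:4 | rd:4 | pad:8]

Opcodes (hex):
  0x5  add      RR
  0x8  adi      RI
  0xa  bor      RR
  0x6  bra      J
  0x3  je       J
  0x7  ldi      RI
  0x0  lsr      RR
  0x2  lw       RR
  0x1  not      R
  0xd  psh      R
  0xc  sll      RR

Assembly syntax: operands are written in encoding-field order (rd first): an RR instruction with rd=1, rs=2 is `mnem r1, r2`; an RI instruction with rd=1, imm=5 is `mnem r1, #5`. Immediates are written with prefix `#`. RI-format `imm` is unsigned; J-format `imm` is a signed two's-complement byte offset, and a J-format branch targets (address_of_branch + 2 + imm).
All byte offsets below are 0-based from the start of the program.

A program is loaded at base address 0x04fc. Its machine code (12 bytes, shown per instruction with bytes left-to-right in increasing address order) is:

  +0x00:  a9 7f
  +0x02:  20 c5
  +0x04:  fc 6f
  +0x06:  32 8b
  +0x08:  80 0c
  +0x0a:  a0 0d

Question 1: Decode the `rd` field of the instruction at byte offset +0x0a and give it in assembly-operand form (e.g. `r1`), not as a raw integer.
[0a] a0 0d → 0x0da0
  top 4b → 0x0 → lsr [RR]
  [11:8] rd=13 = r13
  [7:4] rs=10 = r10

r13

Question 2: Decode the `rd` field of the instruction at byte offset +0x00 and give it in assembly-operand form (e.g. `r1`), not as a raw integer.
r15

off 0x00: read a9 7f as little → 0x7fa9
  op=0x7fa9>>12=0x7 ⇒ ldi (RI)
  rd@[11:8]=0xf ⇒ r15
  imm@[7:0]=0xa9 ⇒ #169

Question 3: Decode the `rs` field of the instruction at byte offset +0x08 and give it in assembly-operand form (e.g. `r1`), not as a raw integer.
+0x08: 80 0c ⇒ word 0x0c80 (little)
  opcode bits[15:12]=0x0: lsr/RR
  rd@[11:8]=0xc ⇒ r12
  rs@[7:4]=0x8 ⇒ r8

r8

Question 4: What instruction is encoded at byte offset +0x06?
[06] 32 8b → 0x8b32
  top 4b → 0x8 → adi [RI]
  [11:8] rd=11 = r11
  [7:0] imm=50 = #50

adi r11, #50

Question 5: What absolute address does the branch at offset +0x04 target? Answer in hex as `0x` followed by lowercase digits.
off 0x04: read fc 6f as little → 0x6ffc
  top 4b → 0x6 → bra [J]
  imm@[11:0]=0xffc (s12→-4) ⇒ #-4
  target = base 0x04fc + off 0x04 + 2 + imm -4 = 0x04fe

0x04fe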